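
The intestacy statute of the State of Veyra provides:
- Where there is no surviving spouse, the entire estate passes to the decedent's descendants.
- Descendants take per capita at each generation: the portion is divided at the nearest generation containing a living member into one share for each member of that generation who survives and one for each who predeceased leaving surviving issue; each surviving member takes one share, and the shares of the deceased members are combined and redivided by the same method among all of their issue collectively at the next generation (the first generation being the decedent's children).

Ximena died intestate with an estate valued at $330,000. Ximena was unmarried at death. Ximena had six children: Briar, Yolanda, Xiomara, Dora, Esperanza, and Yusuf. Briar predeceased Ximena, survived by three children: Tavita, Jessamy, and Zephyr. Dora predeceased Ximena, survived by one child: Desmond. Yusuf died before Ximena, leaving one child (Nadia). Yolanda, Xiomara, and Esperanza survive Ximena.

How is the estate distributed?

Tavita: $33,000; Jessamy: $33,000; Zephyr: $33,000; Yolanda: $55,000; Xiomara: $55,000; Desmond: $33,000; Esperanza: $55,000; Nadia: $33,000

The entire $330,000 passes to the descendants.
That amount ($330,000) is divided at the children's generation into 6 shares of $55,000. Yolanda, Xiomara, and Esperanza each take $55,000. The 3 shares of the deceased (Briar, Dora, and Yusuf) are combined into a pool of $165,000.
That pool ($165,000) is divided at the grandchildren's generation equally among Tavita, Jessamy, Zephyr, Desmond, and Nadia: $33,000 each.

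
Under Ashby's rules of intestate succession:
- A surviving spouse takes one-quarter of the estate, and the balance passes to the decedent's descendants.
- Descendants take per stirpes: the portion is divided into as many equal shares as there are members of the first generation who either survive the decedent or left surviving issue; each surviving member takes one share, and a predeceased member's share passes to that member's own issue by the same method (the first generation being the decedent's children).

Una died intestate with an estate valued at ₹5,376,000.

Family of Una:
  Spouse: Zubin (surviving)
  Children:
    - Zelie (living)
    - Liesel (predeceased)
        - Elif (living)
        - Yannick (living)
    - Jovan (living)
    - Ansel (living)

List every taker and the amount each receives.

Zubin takes one-quarter of ₹5,376,000 = ₹1,344,000. The remaining ₹4,032,000 passes to the descendants.
The descendants' portion (₹4,032,000) is divided into 4 shares of ₹1,008,000: Zelie, Jovan, and Ansel each take ₹1,008,000; Liesel's ₹1,008,000 share passes to Liesel's issue.
Liesel's share (₹1,008,000) is divided into 2 shares of ₹504,000: Elif and Yannick each take ₹504,000.

Zubin: ₹1,344,000; Zelie: ₹1,008,000; Elif: ₹504,000; Yannick: ₹504,000; Jovan: ₹1,008,000; Ansel: ₹1,008,000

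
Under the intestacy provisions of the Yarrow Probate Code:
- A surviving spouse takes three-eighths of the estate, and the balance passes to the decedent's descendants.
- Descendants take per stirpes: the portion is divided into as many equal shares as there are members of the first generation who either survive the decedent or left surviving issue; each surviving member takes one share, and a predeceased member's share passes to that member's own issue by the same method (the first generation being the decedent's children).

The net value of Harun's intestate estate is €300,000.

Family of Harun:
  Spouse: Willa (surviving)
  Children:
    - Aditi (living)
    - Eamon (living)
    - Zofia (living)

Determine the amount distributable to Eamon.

Willa takes three-eighths of €300,000 = €112,500. The remaining €187,500 passes to the descendants.
The descendants' portion (€187,500) is divided into 3 shares of €62,500: Aditi, Eamon, and Zofia each take €62,500.

Eamon receives €62,500.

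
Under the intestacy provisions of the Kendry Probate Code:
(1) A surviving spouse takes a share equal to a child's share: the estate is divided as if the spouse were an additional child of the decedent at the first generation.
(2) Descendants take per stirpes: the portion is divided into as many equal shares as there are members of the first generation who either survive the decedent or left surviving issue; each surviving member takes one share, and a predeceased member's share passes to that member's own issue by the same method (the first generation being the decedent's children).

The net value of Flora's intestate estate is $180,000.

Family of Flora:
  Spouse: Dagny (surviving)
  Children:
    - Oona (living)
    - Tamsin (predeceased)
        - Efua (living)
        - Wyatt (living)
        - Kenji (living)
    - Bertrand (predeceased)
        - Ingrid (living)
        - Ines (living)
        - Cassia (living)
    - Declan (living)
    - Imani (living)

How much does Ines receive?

The spouse counts as an additional share at the children's level, so there are 6 primary shares of $30,000. Dagny takes one such share ($30,000).
The children's combined portion ($150,000) is divided into 5 shares of $30,000: Oona, Declan, and Imani each take $30,000; Tamsin's $30,000 share passes to Tamsin's issue; Bertrand's $30,000 share passes to Bertrand's issue.
Tamsin's share ($30,000) is divided into 3 shares of $10,000: Efua, Wyatt, and Kenji each take $10,000.
Bertrand's share ($30,000) is divided into 3 shares of $10,000: Ingrid, Ines, and Cassia each take $10,000.

Ines receives $10,000.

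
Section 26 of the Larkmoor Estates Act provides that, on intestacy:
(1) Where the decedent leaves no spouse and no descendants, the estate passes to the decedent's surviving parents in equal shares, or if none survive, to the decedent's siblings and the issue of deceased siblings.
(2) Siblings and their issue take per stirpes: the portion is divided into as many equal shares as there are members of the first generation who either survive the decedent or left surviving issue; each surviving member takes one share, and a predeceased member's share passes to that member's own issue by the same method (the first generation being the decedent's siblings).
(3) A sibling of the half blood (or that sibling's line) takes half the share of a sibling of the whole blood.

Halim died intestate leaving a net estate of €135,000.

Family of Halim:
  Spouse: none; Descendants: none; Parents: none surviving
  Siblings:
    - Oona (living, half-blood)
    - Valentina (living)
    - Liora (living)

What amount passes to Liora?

The entire €135,000 passes to the siblings and their issue.
Counting each half-blood sibling's line as half a unit, there are 5/2 units in €135,000, so one unit is €54,000. Whole-blood lines (Valentina and Liora) take €54,000 each; half-blood lines (Oona) take €27,000 each.

Liora receives €54,000.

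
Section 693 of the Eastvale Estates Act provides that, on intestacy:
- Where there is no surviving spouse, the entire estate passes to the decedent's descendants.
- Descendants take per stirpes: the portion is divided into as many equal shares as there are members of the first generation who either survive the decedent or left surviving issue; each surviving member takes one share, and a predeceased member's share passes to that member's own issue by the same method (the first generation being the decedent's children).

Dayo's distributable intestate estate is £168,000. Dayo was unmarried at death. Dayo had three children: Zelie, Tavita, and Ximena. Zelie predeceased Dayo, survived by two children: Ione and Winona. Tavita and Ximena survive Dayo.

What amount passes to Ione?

The entire £168,000 passes to the descendants.
That amount (£168,000) is divided into 3 shares of £56,000: Tavita and Ximena each take £56,000; Zelie's £56,000 share passes to Zelie's issue.
Zelie's share (£56,000) is divided into 2 shares of £28,000: Ione and Winona each take £28,000.

Ione receives £28,000.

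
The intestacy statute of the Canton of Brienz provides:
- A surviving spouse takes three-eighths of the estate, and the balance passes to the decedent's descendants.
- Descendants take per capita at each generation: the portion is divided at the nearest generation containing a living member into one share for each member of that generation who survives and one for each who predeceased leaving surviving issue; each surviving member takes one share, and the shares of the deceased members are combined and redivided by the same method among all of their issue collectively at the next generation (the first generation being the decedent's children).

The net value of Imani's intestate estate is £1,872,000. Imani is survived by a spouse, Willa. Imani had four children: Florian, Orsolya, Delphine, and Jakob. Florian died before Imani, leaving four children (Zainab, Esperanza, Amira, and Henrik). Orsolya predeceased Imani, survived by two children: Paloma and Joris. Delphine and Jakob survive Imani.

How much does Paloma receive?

Paloma receives £97,500.

Willa takes three-eighths of £1,872,000 = £702,000. The remaining £1,170,000 passes to the descendants.
The descendants' portion (£1,170,000) is divided at the children's generation into 4 shares of £292,500. Delphine and Jakob each take £292,500. The 2 shares of the deceased (Florian and Orsolya) are combined into a pool of £585,000.
That pool (£585,000) is divided at the grandchildren's generation equally among Zainab, Esperanza, Amira, Henrik, Paloma, and Joris: £97,500 each.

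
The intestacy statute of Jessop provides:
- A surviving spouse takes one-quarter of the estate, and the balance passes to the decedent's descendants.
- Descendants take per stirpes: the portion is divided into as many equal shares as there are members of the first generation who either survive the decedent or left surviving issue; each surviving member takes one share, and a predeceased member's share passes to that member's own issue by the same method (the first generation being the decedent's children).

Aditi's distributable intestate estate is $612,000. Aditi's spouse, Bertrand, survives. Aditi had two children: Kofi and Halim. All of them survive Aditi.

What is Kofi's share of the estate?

Kofi receives $229,500.

Bertrand takes one-quarter of $612,000 = $153,000. The remaining $459,000 passes to the descendants.
The descendants' portion ($459,000) is divided into 2 shares of $229,500: Kofi and Halim each take $229,500.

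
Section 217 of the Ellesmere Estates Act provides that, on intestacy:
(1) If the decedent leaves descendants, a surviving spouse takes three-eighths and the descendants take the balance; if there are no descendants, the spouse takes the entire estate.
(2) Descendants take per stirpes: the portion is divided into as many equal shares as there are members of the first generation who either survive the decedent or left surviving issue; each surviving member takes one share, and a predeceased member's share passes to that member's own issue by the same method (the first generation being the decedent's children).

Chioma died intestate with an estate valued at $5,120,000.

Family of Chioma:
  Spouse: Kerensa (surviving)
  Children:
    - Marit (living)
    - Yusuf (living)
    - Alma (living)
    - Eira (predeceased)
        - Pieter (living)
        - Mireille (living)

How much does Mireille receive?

Mireille receives $400,000.

Kerensa takes three-eighths of $5,120,000 = $1,920,000. The remaining $3,200,000 passes to the descendants.
The descendants' portion ($3,200,000) is divided into 4 shares of $800,000: Marit, Yusuf, and Alma each take $800,000; Eira's $800,000 share passes to Eira's issue.
Eira's share ($800,000) is divided into 2 shares of $400,000: Pieter and Mireille each take $400,000.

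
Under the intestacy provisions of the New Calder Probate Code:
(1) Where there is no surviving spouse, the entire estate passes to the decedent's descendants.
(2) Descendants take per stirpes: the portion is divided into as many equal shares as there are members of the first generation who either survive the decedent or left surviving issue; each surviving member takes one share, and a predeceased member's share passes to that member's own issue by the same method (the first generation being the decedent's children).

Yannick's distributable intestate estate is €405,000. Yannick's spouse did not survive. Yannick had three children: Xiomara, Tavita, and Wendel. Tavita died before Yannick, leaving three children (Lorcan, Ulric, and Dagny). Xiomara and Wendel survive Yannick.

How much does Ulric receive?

Ulric receives €45,000.

The entire €405,000 passes to the descendants.
That amount (€405,000) is divided into 3 shares of €135,000: Xiomara and Wendel each take €135,000; Tavita's €135,000 share passes to Tavita's issue.
Tavita's share (€135,000) is divided into 3 shares of €45,000: Lorcan, Ulric, and Dagny each take €45,000.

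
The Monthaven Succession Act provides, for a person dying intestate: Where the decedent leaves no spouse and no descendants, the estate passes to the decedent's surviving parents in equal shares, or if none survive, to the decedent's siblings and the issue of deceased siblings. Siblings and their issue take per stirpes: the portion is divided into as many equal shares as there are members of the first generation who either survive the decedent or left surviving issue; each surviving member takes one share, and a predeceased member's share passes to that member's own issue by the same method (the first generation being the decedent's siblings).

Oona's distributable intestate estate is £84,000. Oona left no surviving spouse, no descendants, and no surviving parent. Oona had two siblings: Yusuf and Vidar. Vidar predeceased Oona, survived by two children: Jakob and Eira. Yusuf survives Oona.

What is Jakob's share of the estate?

The entire £84,000 passes to the siblings and their issue.
That amount (£84,000) is divided into 2 shares of £42,000: Yusuf takes £42,000; Vidar's £42,000 share passes to Vidar's issue.
Vidar's share (£42,000) is divided into 2 shares of £21,000: Jakob and Eira each take £21,000.

Jakob receives £21,000.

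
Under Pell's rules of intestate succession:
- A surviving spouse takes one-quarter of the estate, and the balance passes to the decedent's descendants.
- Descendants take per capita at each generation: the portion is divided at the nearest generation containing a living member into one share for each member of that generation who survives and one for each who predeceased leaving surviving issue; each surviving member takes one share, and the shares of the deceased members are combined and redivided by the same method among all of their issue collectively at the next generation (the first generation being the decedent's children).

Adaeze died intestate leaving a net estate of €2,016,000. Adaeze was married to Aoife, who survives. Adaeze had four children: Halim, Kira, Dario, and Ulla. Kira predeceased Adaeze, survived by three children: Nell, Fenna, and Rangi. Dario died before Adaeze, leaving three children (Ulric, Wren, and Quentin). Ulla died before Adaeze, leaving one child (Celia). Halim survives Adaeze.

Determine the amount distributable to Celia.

Aoife takes one-quarter of €2,016,000 = €504,000. The remaining €1,512,000 passes to the descendants.
The descendants' portion (€1,512,000) is divided at the children's generation into 4 shares of €378,000. Halim takes €378,000. The 3 shares of the deceased (Kira, Dario, and Ulla) are combined into a pool of €1,134,000.
That pool (€1,134,000) is divided at the grandchildren's generation equally among Nell, Fenna, Rangi, Ulric, Wren, Quentin, and Celia: €162,000 each.

Celia receives €162,000.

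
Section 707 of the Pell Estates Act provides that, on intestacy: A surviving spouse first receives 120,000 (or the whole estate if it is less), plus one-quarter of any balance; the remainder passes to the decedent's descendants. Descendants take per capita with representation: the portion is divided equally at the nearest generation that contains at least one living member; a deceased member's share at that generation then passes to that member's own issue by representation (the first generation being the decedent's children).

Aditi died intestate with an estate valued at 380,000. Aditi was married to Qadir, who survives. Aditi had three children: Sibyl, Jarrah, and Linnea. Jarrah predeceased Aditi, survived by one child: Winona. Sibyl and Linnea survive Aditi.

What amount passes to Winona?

Winona receives 65,000.

Qadir first takes 120,000, leaving a balance of 260,000. Qadir then takes one-quarter of the balance (65,000), for a total of 185,000. The remaining 195,000 passes to the descendants.
The descendants' portion (195,000) is divided into 3 shares of 65,000: Sibyl and Linnea each take 65,000; Jarrah's 65,000 share passes to Jarrah's issue.
Jarrah's share (65,000) passes entirely to Winona.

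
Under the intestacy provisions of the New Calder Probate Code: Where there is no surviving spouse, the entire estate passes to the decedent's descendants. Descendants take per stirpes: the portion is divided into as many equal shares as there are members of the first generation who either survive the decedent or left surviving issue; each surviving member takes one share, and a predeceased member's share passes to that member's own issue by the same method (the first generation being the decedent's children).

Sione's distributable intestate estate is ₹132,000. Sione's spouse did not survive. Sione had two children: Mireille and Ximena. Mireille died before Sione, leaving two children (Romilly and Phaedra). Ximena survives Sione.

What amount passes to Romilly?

The entire ₹132,000 passes to the descendants.
That amount (₹132,000) is divided into 2 shares of ₹66,000: Ximena takes ₹66,000; Mireille's ₹66,000 share passes to Mireille's issue.
Mireille's share (₹66,000) is divided into 2 shares of ₹33,000: Romilly and Phaedra each take ₹33,000.

Romilly receives ₹33,000.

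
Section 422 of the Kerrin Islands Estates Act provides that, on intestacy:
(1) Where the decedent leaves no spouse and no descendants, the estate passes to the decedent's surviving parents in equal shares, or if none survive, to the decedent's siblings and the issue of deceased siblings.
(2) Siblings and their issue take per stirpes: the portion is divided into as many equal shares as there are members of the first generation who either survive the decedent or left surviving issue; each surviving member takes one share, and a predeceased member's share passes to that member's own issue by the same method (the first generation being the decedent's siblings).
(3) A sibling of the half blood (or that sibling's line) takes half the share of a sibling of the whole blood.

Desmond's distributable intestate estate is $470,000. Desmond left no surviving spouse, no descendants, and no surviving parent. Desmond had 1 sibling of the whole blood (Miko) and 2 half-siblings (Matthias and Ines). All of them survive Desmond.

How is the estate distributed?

The entire $470,000 passes to the siblings and their issue.
Counting each half-blood sibling's line as half a unit, there are 2 units in $470,000, so one unit is $235,000. Whole-blood lines (Miko) take $235,000 each; half-blood lines (Matthias and Ines) take $117,500 each.

Matthias: $117,500; Miko: $235,000; Ines: $117,500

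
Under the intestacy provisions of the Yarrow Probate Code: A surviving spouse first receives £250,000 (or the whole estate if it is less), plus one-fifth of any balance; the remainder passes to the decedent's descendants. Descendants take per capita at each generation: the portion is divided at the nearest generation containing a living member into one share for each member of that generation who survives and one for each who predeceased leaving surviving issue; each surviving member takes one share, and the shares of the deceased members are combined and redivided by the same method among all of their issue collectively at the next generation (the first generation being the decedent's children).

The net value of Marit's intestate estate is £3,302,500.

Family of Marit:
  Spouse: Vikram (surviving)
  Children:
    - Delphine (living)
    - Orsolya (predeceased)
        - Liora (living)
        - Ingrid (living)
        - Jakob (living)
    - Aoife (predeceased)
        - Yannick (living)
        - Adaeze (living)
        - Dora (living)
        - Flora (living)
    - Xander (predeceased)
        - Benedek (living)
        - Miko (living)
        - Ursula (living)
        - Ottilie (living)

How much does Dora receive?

Vikram first takes £250,000, leaving a balance of £3,052,500. Vikram then takes one-fifth of the balance (£610,500), for a total of £860,500. The remaining £2,442,000 passes to the descendants.
The descendants' portion (£2,442,000) is divided at the children's generation into 4 shares of £610,500. Delphine takes £610,500. The 3 shares of the deceased (Orsolya, Aoife, and Xander) are combined into a pool of £1,831,500.
That pool (£1,831,500) is divided at the grandchildren's generation equally among Liora, Ingrid, Jakob, Yannick, Adaeze, Dora, Flora, Benedek, Miko, Ursula, and Ottilie: £166,500 each.

Dora receives £166,500.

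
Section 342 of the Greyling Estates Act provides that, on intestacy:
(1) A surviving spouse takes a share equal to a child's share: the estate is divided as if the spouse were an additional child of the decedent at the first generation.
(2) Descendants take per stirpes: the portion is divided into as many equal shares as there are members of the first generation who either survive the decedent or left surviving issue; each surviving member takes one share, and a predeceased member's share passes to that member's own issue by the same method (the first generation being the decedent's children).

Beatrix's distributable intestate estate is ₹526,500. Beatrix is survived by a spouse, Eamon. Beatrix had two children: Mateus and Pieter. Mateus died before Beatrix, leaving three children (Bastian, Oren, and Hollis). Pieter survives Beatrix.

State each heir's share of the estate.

Eamon: ₹175,500; Bastian: ₹58,500; Oren: ₹58,500; Hollis: ₹58,500; Pieter: ₹175,500

The spouse counts as an additional share at the children's level, so there are 3 primary shares of ₹175,500. Eamon takes one such share (₹175,500).
The children's combined portion (₹351,000) is divided into 2 shares of ₹175,500: Pieter takes ₹175,500; Mateus's ₹175,500 share passes to Mateus's issue.
Mateus's share (₹175,500) is divided into 3 shares of ₹58,500: Bastian, Oren, and Hollis each take ₹58,500.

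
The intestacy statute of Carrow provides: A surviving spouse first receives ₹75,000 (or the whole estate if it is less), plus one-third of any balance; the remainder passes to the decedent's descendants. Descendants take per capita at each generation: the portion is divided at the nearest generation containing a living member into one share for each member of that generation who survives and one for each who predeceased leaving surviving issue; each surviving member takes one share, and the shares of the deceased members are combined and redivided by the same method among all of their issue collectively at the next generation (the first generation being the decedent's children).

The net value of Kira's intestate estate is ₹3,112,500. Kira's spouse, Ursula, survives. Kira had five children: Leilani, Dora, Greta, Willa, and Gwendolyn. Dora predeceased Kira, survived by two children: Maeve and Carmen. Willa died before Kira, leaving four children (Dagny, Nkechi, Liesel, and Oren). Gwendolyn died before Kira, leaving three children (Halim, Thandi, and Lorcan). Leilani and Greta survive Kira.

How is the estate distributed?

Ursula: ₹1,087,500; Leilani: ₹405,000; Maeve: ₹135,000; Carmen: ₹135,000; Greta: ₹405,000; Dagny: ₹135,000; Nkechi: ₹135,000; Liesel: ₹135,000; Oren: ₹135,000; Halim: ₹135,000; Thandi: ₹135,000; Lorcan: ₹135,000

Ursula first takes ₹75,000, leaving a balance of ₹3,037,500. Ursula then takes one-third of the balance (₹1,012,500), for a total of ₹1,087,500. The remaining ₹2,025,000 passes to the descendants.
The descendants' portion (₹2,025,000) is divided at the children's generation into 5 shares of ₹405,000. Leilani and Greta each take ₹405,000. The 3 shares of the deceased (Dora, Willa, and Gwendolyn) are combined into a pool of ₹1,215,000.
That pool (₹1,215,000) is divided at the grandchildren's generation equally among Maeve, Carmen, Dagny, Nkechi, Liesel, Oren, Halim, Thandi, and Lorcan: ₹135,000 each.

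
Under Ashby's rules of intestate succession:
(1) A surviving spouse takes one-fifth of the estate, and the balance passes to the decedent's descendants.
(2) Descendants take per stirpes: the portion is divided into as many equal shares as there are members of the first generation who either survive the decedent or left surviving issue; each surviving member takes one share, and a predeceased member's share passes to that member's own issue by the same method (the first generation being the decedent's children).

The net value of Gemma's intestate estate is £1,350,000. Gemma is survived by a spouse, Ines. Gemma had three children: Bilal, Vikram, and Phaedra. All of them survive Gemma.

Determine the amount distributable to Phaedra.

Phaedra receives £360,000.

Ines takes one-fifth of £1,350,000 = £270,000. The remaining £1,080,000 passes to the descendants.
The descendants' portion (£1,080,000) is divided into 3 shares of £360,000: Bilal, Vikram, and Phaedra each take £360,000.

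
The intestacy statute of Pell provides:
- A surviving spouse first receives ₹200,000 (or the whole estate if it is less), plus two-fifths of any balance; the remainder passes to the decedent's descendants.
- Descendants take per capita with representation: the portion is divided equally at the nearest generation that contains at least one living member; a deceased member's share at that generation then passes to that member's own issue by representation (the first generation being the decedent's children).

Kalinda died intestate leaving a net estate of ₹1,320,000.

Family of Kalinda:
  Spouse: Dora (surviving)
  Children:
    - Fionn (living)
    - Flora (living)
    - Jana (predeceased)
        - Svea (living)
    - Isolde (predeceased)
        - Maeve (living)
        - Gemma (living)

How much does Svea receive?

Svea receives ₹168,000.

Dora first takes ₹200,000, leaving a balance of ₹1,120,000. Dora then takes two-fifths of the balance (₹448,000), for a total of ₹648,000. The remaining ₹672,000 passes to the descendants.
The descendants' portion (₹672,000) is divided into 4 shares of ₹168,000: Fionn and Flora each take ₹168,000; Jana's ₹168,000 share passes to Jana's issue; Isolde's ₹168,000 share passes to Isolde's issue.
Jana's share (₹168,000) passes entirely to Svea.
Isolde's share (₹168,000) is divided into 2 shares of ₹84,000: Maeve and Gemma each take ₹84,000.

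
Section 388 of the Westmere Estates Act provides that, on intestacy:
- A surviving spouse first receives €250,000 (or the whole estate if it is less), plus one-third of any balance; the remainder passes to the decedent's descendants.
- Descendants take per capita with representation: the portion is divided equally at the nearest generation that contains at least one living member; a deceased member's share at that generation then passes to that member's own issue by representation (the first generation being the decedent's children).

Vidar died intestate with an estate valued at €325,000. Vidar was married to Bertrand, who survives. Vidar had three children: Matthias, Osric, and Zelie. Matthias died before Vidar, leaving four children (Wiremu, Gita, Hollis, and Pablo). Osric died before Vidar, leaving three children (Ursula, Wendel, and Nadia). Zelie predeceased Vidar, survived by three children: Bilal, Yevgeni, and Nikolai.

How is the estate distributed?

Bertrand first takes €250,000, leaving a balance of €75,000. Bertrand then takes one-third of the balance (€25,000), for a total of €275,000. The remaining €50,000 passes to the descendants.
No child survives, so the initial division is made at the grandchildren's generation.
The descendants' portion (€50,000) is divided into 10 shares of €5,000: Wiremu, Gita, Hollis, Pablo, Ursula, Wendel, Nadia, Bilal, Yevgeni, and Nikolai each take €5,000.

Bertrand: €275,000; Wiremu: €5,000; Gita: €5,000; Hollis: €5,000; Pablo: €5,000; Ursula: €5,000; Wendel: €5,000; Nadia: €5,000; Bilal: €5,000; Yevgeni: €5,000; Nikolai: €5,000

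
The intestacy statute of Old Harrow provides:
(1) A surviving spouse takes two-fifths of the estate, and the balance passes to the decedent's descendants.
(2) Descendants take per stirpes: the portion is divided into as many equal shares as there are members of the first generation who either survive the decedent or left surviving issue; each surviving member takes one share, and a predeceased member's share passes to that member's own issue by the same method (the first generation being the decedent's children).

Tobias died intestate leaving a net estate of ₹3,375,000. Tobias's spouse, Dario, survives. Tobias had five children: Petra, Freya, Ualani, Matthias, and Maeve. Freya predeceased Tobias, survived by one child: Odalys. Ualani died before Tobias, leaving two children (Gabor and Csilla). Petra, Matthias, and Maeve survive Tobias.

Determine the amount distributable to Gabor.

Gabor receives ₹202,500.

Dario takes two-fifths of ₹3,375,000 = ₹1,350,000. The remaining ₹2,025,000 passes to the descendants.
The descendants' portion (₹2,025,000) is divided into 5 shares of ₹405,000: Petra, Matthias, and Maeve each take ₹405,000; Freya's ₹405,000 share passes to Freya's issue; Ualani's ₹405,000 share passes to Ualani's issue.
Freya's share (₹405,000) passes entirely to Odalys.
Ualani's share (₹405,000) is divided into 2 shares of ₹202,500: Gabor and Csilla each take ₹202,500.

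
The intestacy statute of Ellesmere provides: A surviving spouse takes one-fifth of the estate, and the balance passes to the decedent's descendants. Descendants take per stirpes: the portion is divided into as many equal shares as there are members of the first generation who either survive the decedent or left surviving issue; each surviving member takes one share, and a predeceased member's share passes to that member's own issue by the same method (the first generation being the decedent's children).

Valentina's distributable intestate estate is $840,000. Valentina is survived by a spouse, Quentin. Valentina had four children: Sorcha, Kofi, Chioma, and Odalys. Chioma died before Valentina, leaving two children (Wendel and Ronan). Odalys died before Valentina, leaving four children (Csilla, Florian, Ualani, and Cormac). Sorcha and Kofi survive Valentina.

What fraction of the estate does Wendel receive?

Wendel receives 1/10 of the estate.

Quentin takes one-fifth of $840,000 = $168,000. The remaining $672,000 passes to the descendants.
The descendants' portion ($672,000) is divided into 4 shares of $168,000: Sorcha and Kofi each take $168,000; Chioma's $168,000 share passes to Chioma's issue; Odalys's $168,000 share passes to Odalys's issue.
Chioma's share ($168,000) is divided into 2 shares of $84,000: Wendel and Ronan each take $84,000.
Odalys's share ($168,000) is divided into 4 shares of $42,000: Csilla, Florian, Ualani, and Cormac each take $42,000.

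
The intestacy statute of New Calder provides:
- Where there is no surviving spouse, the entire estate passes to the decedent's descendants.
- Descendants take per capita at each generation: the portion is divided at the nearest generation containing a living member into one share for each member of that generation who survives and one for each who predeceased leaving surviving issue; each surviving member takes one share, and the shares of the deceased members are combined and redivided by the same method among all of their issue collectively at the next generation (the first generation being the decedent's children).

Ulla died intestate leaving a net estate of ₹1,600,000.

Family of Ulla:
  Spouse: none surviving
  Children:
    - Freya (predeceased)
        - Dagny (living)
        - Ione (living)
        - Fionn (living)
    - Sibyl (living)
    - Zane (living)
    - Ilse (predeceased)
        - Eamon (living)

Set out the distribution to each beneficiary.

Dagny: ₹200,000; Ione: ₹200,000; Fionn: ₹200,000; Sibyl: ₹400,000; Zane: ₹400,000; Eamon: ₹200,000

The entire ₹1,600,000 passes to the descendants.
That amount (₹1,600,000) is divided at the children's generation into 4 shares of ₹400,000. Sibyl and Zane each take ₹400,000. The 2 shares of the deceased (Freya and Ilse) are combined into a pool of ₹800,000.
That pool (₹800,000) is divided at the grandchildren's generation equally among Dagny, Ione, Fionn, and Eamon: ₹200,000 each.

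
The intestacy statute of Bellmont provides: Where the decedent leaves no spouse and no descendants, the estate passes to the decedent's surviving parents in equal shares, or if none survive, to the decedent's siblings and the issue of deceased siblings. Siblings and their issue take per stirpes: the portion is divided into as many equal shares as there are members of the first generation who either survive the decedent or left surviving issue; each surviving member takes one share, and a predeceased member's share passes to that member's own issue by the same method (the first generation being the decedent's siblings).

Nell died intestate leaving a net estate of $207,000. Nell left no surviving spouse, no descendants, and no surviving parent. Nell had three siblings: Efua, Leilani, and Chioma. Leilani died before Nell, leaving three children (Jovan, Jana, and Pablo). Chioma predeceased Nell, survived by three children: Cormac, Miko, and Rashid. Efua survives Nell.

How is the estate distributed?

The entire $207,000 passes to the siblings and their issue.
That amount ($207,000) is divided into 3 shares of $69,000: Efua takes $69,000; Leilani's $69,000 share passes to Leilani's issue; Chioma's $69,000 share passes to Chioma's issue.
Leilani's share ($69,000) is divided into 3 shares of $23,000: Jovan, Jana, and Pablo each take $23,000.
Chioma's share ($69,000) is divided into 3 shares of $23,000: Cormac, Miko, and Rashid each take $23,000.

Efua: $69,000; Jovan: $23,000; Jana: $23,000; Pablo: $23,000; Cormac: $23,000; Miko: $23,000; Rashid: $23,000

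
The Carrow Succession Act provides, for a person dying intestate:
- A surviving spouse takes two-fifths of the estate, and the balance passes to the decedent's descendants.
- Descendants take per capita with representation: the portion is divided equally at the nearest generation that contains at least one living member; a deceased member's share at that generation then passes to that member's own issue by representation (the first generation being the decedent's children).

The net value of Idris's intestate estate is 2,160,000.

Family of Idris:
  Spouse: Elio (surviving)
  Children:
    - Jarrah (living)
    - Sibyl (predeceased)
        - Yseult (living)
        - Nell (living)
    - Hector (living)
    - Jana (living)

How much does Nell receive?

Nell receives 162,000.

Elio takes two-fifths of 2,160,000 = 864,000. The remaining 1,296,000 passes to the descendants.
The descendants' portion (1,296,000) is divided into 4 shares of 324,000: Jarrah, Hector, and Jana each take 324,000; Sibyl's 324,000 share passes to Sibyl's issue.
Sibyl's share (324,000) is divided into 2 shares of 162,000: Yseult and Nell each take 162,000.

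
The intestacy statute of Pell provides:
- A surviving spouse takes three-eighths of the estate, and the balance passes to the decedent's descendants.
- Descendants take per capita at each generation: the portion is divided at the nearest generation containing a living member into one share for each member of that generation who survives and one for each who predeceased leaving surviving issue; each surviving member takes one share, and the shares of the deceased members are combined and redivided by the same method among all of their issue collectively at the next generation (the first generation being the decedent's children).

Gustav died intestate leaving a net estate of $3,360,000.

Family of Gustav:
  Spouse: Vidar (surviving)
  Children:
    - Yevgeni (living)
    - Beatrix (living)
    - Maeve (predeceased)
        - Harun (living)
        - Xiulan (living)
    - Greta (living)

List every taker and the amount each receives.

Vidar takes three-eighths of $3,360,000 = $1,260,000. The remaining $2,100,000 passes to the descendants.
The descendants' portion ($2,100,000) is divided at the children's generation into 4 shares of $525,000. Yevgeni, Beatrix, and Greta each take $525,000. The remaining share for the deceased Maeve ($525,000) is carried to the next generation.
That pool ($525,000) is divided at the grandchildren's generation equally among Harun and Xiulan: $262,500 each.

Vidar: $1,260,000; Yevgeni: $525,000; Beatrix: $525,000; Harun: $262,500; Xiulan: $262,500; Greta: $525,000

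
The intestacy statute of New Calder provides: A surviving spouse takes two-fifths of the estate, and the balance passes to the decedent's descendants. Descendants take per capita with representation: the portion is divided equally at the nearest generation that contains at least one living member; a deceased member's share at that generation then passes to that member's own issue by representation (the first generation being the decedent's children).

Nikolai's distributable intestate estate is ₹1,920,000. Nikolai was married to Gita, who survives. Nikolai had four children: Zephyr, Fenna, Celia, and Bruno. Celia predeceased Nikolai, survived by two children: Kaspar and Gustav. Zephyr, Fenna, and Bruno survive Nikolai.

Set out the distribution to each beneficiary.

Gita: ₹768,000; Zephyr: ₹288,000; Fenna: ₹288,000; Kaspar: ₹144,000; Gustav: ₹144,000; Bruno: ₹288,000

Gita takes two-fifths of ₹1,920,000 = ₹768,000. The remaining ₹1,152,000 passes to the descendants.
The descendants' portion (₹1,152,000) is divided into 4 shares of ₹288,000: Zephyr, Fenna, and Bruno each take ₹288,000; Celia's ₹288,000 share passes to Celia's issue.
Celia's share (₹288,000) is divided into 2 shares of ₹144,000: Kaspar and Gustav each take ₹144,000.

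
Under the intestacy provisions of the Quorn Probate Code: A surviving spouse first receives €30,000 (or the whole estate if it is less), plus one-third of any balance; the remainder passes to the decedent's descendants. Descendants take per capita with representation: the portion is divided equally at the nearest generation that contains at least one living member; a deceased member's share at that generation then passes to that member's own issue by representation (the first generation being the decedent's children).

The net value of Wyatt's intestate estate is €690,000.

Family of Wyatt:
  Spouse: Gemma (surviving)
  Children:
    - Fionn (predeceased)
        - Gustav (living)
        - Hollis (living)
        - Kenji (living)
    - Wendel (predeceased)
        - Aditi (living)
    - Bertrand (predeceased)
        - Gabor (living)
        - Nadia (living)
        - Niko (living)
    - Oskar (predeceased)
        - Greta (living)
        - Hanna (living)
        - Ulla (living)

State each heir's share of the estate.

Gemma first takes €30,000, leaving a balance of €660,000. Gemma then takes one-third of the balance (€220,000), for a total of €250,000. The remaining €440,000 passes to the descendants.
No child survives, so the initial division is made at the grandchildren's generation.
The descendants' portion (€440,000) is divided into 10 shares of €44,000: Gustav, Hollis, Kenji, Aditi, Gabor, Nadia, Niko, Greta, Hanna, and Ulla each take €44,000.

Gemma: €250,000; Gustav: €44,000; Hollis: €44,000; Kenji: €44,000; Aditi: €44,000; Gabor: €44,000; Nadia: €44,000; Niko: €44,000; Greta: €44,000; Hanna: €44,000; Ulla: €44,000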